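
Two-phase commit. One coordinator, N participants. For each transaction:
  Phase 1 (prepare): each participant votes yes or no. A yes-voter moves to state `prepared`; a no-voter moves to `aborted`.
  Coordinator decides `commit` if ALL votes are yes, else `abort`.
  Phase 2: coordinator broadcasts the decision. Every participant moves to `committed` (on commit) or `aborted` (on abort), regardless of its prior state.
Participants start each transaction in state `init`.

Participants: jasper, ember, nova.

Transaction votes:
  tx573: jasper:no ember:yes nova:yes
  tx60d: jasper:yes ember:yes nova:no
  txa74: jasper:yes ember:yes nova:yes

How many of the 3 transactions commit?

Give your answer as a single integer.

Answer: 1

Derivation:
tx573: no from jasper -> abort (commits=0)
tx60d: no from nova -> abort (commits=0)
txa74: all yes -> commit (commits=1)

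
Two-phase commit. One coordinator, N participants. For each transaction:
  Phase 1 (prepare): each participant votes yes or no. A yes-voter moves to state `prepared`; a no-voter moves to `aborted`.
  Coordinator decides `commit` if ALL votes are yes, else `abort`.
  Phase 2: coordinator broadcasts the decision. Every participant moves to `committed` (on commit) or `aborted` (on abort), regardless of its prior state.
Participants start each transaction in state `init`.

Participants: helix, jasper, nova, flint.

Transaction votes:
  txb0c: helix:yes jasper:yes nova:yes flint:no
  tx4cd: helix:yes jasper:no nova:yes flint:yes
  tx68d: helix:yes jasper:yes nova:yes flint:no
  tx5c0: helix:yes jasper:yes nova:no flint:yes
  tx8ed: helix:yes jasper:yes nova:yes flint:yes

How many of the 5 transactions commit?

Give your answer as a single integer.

Answer: 1

Derivation:
txb0c: no from flint -> abort (commits=0)
tx4cd: no from jasper -> abort (commits=0)
tx68d: no from flint -> abort (commits=0)
tx5c0: no from nova -> abort (commits=0)
tx8ed: all yes -> commit (commits=1)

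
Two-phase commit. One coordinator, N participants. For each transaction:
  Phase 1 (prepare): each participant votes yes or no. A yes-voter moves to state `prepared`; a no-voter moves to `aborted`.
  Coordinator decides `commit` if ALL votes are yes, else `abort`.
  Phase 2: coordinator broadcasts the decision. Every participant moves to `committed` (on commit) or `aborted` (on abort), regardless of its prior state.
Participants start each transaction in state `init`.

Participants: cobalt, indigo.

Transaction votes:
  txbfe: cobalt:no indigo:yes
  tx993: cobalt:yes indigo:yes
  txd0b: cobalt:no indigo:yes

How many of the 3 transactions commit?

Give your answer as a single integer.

Answer: 1

Derivation:
txbfe: no from cobalt -> abort (commits=0)
tx993: all yes -> commit (commits=1)
txd0b: no from cobalt -> abort (commits=1)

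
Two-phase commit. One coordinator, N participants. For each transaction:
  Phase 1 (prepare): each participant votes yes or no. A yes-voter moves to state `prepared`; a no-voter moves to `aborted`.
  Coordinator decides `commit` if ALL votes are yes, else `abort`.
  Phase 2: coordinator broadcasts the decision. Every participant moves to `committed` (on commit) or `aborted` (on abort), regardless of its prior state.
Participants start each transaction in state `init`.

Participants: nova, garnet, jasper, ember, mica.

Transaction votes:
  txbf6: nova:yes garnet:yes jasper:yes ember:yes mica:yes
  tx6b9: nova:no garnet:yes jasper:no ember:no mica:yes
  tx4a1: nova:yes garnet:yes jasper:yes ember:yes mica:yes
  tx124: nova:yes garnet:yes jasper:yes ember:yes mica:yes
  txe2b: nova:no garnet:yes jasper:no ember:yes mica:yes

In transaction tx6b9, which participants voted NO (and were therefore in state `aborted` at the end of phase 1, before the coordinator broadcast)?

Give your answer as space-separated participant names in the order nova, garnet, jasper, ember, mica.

Answer: nova jasper ember

Derivation:
Txn tx6b9 phase 1: nova no -> aborted; garnet yes -> prepared; jasper no -> aborted; ember no -> aborted; mica yes -> prepared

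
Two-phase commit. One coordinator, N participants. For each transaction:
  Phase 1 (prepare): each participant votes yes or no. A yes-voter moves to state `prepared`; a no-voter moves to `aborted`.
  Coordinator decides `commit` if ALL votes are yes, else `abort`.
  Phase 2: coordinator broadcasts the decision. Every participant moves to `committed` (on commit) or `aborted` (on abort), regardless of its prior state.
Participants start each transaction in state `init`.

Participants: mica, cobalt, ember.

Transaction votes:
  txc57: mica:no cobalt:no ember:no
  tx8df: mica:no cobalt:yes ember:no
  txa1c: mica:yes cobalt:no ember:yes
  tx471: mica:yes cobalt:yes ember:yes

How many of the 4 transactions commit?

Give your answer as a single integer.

txc57: no from mica, cobalt, ember -> abort (commits=0)
tx8df: no from mica, ember -> abort (commits=0)
txa1c: no from cobalt -> abort (commits=0)
tx471: all yes -> commit (commits=1)

Answer: 1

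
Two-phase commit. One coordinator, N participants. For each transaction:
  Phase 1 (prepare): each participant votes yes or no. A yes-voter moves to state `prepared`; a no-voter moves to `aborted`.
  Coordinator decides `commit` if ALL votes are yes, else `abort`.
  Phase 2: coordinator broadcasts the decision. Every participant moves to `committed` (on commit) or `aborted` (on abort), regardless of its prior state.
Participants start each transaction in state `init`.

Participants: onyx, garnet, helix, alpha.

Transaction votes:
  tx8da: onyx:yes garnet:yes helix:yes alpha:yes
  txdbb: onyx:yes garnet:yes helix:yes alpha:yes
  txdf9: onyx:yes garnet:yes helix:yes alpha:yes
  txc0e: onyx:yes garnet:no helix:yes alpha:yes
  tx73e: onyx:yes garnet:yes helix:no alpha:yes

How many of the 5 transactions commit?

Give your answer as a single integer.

Answer: 3

Derivation:
tx8da: all yes -> commit (commits=1)
txdbb: all yes -> commit (commits=2)
txdf9: all yes -> commit (commits=3)
txc0e: no from garnet -> abort (commits=3)
tx73e: no from helix -> abort (commits=3)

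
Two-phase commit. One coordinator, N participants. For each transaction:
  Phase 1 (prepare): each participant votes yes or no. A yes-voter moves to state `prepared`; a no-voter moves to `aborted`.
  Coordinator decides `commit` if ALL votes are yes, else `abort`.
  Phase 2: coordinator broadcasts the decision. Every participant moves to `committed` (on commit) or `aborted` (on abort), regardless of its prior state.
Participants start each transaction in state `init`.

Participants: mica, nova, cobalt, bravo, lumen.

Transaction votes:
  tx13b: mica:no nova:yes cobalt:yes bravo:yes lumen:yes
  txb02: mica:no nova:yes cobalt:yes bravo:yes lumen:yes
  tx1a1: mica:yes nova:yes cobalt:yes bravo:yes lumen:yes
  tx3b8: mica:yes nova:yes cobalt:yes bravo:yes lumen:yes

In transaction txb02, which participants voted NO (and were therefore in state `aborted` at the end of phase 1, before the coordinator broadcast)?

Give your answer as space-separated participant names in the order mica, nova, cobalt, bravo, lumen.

Txn txb02 phase 1: mica no -> aborted; nova yes -> prepared; cobalt yes -> prepared; bravo yes -> prepared; lumen yes -> prepared

Answer: mica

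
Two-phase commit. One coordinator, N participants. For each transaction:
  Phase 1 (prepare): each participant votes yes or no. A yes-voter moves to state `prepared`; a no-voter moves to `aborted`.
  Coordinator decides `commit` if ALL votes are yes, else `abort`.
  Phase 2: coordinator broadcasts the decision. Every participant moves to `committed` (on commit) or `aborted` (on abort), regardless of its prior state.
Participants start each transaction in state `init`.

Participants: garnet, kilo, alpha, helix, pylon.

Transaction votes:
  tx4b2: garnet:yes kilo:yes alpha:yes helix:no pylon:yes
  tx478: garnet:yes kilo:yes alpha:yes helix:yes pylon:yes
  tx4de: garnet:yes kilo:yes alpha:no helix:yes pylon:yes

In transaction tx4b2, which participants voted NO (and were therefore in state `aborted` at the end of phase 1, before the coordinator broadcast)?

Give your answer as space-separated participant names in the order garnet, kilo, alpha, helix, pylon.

Txn tx4b2 phase 1: garnet yes -> prepared; kilo yes -> prepared; alpha yes -> prepared; helix no -> aborted; pylon yes -> prepared

Answer: helix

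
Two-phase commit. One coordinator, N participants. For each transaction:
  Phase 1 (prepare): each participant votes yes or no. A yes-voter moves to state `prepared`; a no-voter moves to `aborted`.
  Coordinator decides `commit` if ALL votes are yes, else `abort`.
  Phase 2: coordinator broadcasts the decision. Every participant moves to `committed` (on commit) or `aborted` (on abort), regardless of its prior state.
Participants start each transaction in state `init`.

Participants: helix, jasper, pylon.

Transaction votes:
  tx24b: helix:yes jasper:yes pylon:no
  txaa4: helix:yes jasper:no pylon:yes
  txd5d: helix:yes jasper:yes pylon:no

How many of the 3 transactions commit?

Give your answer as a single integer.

Answer: 0

Derivation:
tx24b: no from pylon -> abort (commits=0)
txaa4: no from jasper -> abort (commits=0)
txd5d: no from pylon -> abort (commits=0)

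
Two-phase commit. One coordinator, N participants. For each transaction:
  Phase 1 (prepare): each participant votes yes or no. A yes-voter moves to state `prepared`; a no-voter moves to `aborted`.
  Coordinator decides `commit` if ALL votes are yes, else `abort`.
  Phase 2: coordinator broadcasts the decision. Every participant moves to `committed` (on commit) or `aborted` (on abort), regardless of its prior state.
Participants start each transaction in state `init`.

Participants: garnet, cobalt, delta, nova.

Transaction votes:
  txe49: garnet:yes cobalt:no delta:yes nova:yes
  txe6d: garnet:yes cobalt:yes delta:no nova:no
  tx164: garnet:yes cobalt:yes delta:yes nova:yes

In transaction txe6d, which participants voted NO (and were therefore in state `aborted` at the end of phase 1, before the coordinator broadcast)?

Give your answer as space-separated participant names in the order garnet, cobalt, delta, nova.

Answer: delta nova

Derivation:
Txn txe6d phase 1: garnet yes -> prepared; cobalt yes -> prepared; delta no -> aborted; nova no -> aborted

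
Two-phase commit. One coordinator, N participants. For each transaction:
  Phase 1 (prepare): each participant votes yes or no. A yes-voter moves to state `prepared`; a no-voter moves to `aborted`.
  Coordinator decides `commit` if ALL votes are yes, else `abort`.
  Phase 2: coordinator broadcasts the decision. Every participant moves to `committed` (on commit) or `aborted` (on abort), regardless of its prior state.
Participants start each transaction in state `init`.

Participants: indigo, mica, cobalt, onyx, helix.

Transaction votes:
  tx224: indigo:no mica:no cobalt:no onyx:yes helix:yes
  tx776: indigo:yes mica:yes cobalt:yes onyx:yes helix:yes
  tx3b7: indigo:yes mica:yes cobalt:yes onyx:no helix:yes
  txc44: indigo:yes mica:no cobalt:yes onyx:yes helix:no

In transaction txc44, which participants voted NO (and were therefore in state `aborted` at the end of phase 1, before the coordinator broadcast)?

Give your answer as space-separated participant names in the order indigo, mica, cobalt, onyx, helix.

Answer: mica helix

Derivation:
Txn txc44 phase 1: indigo yes -> prepared; mica no -> aborted; cobalt yes -> prepared; onyx yes -> prepared; helix no -> aborted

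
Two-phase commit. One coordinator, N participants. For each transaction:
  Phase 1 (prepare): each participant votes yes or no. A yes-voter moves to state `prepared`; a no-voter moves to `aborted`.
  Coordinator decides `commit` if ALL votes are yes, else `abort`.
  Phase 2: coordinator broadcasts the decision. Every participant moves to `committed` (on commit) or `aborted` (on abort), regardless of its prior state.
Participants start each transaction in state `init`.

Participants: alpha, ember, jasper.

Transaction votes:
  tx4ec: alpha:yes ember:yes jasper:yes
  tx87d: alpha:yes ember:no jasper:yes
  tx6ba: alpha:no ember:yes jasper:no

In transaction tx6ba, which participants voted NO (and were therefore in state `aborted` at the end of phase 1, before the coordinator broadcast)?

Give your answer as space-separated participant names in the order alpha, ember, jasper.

Txn tx6ba phase 1: alpha no -> aborted; ember yes -> prepared; jasper no -> aborted

Answer: alpha jasper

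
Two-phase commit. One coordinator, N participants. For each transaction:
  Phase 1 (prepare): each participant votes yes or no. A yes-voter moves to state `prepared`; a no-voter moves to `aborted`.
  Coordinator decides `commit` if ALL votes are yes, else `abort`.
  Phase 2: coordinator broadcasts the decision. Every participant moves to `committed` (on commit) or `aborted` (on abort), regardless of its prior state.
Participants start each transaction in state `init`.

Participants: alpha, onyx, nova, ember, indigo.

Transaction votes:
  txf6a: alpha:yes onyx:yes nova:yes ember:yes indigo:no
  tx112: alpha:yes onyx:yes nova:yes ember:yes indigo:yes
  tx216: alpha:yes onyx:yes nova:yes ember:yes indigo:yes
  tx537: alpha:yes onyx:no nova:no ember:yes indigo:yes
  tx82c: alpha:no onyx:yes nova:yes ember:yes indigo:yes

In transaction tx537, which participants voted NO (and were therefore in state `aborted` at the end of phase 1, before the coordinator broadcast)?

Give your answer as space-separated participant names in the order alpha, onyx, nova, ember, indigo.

Txn tx537 phase 1: alpha yes -> prepared; onyx no -> aborted; nova no -> aborted; ember yes -> prepared; indigo yes -> prepared

Answer: onyx nova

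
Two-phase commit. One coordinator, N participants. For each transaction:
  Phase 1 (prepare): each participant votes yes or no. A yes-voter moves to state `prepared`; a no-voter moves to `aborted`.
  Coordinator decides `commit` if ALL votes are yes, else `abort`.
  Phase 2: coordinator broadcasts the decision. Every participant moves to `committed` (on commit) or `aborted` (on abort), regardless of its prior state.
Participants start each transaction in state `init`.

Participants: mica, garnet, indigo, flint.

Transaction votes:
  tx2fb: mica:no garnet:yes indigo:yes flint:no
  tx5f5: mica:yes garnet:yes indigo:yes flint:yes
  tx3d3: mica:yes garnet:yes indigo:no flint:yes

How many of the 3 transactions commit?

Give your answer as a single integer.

Answer: 1

Derivation:
tx2fb: no from mica, flint -> abort (commits=0)
tx5f5: all yes -> commit (commits=1)
tx3d3: no from indigo -> abort (commits=1)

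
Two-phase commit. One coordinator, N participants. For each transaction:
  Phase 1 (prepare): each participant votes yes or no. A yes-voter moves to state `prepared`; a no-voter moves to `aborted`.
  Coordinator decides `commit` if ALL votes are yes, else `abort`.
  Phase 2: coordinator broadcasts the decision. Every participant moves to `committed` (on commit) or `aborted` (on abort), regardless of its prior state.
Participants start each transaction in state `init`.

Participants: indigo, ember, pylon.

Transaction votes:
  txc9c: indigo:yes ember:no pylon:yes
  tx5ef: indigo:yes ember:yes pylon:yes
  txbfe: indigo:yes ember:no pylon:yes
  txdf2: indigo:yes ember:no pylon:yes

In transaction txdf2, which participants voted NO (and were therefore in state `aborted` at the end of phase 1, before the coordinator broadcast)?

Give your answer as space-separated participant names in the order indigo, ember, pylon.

Txn txdf2 phase 1: indigo yes -> prepared; ember no -> aborted; pylon yes -> prepared

Answer: ember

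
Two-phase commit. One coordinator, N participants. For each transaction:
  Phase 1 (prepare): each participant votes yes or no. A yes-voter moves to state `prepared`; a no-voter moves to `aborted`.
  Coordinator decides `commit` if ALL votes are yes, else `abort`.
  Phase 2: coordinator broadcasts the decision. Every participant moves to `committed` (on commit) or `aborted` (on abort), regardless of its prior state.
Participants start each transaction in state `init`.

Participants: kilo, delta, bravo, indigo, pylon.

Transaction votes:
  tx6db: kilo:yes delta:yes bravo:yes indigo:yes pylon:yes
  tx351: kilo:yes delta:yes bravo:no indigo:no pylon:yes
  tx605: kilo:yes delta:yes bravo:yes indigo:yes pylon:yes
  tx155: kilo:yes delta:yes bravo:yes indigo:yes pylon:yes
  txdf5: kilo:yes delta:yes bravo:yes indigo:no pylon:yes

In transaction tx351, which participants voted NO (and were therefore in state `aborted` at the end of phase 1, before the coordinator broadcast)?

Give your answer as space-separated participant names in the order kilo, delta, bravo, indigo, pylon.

Txn tx351 phase 1: kilo yes -> prepared; delta yes -> prepared; bravo no -> aborted; indigo no -> aborted; pylon yes -> prepared

Answer: bravo indigo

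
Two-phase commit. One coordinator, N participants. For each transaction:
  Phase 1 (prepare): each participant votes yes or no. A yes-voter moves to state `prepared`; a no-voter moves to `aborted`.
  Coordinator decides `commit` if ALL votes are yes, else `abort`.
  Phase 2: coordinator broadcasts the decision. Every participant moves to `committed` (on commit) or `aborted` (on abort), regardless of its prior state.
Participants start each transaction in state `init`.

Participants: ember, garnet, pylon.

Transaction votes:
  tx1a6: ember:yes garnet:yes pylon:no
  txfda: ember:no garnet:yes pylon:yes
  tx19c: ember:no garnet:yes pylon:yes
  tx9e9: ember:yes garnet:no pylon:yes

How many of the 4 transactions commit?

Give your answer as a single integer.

Answer: 0

Derivation:
tx1a6: no from pylon -> abort (commits=0)
txfda: no from ember -> abort (commits=0)
tx19c: no from ember -> abort (commits=0)
tx9e9: no from garnet -> abort (commits=0)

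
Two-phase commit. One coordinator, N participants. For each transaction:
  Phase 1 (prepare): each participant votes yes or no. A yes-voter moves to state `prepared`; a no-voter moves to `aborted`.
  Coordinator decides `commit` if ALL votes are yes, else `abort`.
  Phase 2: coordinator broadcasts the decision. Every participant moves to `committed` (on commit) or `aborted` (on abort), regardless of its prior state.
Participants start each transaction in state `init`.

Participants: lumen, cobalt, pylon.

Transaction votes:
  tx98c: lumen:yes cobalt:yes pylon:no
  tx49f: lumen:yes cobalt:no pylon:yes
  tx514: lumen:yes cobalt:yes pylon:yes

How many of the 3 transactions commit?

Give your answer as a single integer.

Answer: 1

Derivation:
tx98c: no from pylon -> abort (commits=0)
tx49f: no from cobalt -> abort (commits=0)
tx514: all yes -> commit (commits=1)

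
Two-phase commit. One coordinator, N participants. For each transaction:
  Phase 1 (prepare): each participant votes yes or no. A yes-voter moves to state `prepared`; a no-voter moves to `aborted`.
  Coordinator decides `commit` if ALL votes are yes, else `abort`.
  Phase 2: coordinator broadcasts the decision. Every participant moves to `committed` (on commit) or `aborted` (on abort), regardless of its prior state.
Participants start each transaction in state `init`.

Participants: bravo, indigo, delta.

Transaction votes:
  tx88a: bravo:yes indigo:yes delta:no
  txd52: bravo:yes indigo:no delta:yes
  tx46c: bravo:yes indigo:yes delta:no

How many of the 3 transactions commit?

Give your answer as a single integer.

Answer: 0

Derivation:
tx88a: no from delta -> abort (commits=0)
txd52: no from indigo -> abort (commits=0)
tx46c: no from delta -> abort (commits=0)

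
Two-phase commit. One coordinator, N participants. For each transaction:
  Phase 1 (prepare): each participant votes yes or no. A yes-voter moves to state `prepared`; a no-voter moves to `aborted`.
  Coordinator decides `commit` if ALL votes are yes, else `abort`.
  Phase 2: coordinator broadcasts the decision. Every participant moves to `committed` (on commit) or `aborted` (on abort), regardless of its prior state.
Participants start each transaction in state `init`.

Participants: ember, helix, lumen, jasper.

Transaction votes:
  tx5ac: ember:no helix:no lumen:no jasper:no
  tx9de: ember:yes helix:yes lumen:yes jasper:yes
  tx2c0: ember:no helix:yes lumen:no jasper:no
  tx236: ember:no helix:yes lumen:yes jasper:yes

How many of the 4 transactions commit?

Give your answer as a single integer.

Answer: 1

Derivation:
tx5ac: no from ember, helix, lumen, jasper -> abort (commits=0)
tx9de: all yes -> commit (commits=1)
tx2c0: no from ember, lumen, jasper -> abort (commits=1)
tx236: no from ember -> abort (commits=1)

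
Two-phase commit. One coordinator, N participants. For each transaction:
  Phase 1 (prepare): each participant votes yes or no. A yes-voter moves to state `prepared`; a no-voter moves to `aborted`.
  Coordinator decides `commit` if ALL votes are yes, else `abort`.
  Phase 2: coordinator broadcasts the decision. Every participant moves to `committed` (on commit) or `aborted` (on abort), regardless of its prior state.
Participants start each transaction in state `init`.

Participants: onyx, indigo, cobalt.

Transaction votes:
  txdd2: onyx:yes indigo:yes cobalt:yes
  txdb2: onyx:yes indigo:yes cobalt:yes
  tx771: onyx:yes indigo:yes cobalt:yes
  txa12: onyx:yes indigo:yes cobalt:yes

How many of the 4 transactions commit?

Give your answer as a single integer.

txdd2: all yes -> commit (commits=1)
txdb2: all yes -> commit (commits=2)
tx771: all yes -> commit (commits=3)
txa12: all yes -> commit (commits=4)

Answer: 4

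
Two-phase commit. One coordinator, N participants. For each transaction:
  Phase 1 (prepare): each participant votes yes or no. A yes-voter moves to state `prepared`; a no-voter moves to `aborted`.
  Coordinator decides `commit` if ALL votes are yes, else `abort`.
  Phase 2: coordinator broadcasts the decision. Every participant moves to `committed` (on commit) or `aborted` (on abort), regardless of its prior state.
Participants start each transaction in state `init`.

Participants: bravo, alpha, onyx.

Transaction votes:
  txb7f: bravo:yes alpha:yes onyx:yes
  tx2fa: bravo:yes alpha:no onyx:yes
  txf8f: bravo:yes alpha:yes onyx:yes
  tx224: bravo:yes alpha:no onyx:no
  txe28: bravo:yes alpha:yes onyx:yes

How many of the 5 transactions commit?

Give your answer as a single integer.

Answer: 3

Derivation:
txb7f: all yes -> commit (commits=1)
tx2fa: no from alpha -> abort (commits=1)
txf8f: all yes -> commit (commits=2)
tx224: no from alpha, onyx -> abort (commits=2)
txe28: all yes -> commit (commits=3)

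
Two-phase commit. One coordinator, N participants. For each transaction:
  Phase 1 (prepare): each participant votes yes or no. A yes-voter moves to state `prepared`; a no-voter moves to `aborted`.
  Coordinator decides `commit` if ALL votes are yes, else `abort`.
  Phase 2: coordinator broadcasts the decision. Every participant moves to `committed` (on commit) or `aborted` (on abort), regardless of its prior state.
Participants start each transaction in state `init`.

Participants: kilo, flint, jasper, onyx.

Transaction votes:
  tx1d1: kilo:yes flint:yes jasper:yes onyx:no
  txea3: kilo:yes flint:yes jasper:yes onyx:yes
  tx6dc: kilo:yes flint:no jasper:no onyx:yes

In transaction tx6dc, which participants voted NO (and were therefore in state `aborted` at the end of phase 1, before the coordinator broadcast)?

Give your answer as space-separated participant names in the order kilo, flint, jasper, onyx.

Txn tx6dc phase 1: kilo yes -> prepared; flint no -> aborted; jasper no -> aborted; onyx yes -> prepared

Answer: flint jasper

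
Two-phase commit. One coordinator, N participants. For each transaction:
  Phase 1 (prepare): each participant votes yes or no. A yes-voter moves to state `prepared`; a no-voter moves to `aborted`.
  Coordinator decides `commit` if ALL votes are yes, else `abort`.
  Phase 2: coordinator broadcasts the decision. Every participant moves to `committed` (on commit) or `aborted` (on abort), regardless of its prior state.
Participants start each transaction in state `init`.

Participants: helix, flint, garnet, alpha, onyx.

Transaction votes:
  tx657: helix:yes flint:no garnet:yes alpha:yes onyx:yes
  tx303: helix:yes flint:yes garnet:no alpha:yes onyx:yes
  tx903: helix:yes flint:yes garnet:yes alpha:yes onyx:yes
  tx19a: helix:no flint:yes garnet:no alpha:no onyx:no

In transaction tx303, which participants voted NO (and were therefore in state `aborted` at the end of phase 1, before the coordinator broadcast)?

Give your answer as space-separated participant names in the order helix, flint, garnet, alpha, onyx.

Answer: garnet

Derivation:
Txn tx303 phase 1: helix yes -> prepared; flint yes -> prepared; garnet no -> aborted; alpha yes -> prepared; onyx yes -> prepared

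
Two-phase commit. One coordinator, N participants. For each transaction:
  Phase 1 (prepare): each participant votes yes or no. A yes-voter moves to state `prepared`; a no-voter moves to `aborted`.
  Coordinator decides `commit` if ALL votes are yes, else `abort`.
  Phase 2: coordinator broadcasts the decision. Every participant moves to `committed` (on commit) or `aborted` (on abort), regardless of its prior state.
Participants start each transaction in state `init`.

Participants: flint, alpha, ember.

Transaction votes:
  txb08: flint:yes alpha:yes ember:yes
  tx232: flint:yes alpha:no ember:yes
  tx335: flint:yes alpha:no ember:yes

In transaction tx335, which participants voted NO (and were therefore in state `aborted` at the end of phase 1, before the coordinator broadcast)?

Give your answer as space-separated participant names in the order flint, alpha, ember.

Txn tx335 phase 1: flint yes -> prepared; alpha no -> aborted; ember yes -> prepared

Answer: alpha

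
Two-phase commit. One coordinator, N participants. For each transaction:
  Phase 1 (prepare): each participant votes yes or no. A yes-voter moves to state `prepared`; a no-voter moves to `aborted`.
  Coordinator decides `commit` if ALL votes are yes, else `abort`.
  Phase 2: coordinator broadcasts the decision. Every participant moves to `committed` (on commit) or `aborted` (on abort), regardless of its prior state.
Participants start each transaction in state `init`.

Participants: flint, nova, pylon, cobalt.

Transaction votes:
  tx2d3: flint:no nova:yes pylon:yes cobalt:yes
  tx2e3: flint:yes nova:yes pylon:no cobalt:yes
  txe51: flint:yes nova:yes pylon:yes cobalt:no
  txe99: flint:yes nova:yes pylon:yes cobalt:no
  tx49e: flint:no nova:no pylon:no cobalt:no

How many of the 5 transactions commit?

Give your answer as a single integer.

Answer: 0

Derivation:
tx2d3: no from flint -> abort (commits=0)
tx2e3: no from pylon -> abort (commits=0)
txe51: no from cobalt -> abort (commits=0)
txe99: no from cobalt -> abort (commits=0)
tx49e: no from flint, nova, pylon, cobalt -> abort (commits=0)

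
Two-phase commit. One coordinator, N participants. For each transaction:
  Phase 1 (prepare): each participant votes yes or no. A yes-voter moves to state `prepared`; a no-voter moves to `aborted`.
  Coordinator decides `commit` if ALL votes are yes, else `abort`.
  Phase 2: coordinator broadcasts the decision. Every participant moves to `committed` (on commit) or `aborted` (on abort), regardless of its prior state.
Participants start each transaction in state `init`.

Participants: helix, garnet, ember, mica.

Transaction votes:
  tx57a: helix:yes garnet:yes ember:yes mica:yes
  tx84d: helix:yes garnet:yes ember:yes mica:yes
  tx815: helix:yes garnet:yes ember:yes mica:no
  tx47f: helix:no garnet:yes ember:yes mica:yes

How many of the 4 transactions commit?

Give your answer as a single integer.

tx57a: all yes -> commit (commits=1)
tx84d: all yes -> commit (commits=2)
tx815: no from mica -> abort (commits=2)
tx47f: no from helix -> abort (commits=2)

Answer: 2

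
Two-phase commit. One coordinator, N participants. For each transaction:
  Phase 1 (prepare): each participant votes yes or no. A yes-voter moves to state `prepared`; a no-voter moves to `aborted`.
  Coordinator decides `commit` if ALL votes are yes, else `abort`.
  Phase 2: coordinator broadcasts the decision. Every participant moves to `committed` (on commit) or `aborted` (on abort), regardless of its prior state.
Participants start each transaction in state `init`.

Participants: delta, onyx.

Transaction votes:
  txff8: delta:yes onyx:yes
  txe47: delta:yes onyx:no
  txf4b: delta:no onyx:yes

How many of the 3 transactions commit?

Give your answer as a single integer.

Answer: 1

Derivation:
txff8: all yes -> commit (commits=1)
txe47: no from onyx -> abort (commits=1)
txf4b: no from delta -> abort (commits=1)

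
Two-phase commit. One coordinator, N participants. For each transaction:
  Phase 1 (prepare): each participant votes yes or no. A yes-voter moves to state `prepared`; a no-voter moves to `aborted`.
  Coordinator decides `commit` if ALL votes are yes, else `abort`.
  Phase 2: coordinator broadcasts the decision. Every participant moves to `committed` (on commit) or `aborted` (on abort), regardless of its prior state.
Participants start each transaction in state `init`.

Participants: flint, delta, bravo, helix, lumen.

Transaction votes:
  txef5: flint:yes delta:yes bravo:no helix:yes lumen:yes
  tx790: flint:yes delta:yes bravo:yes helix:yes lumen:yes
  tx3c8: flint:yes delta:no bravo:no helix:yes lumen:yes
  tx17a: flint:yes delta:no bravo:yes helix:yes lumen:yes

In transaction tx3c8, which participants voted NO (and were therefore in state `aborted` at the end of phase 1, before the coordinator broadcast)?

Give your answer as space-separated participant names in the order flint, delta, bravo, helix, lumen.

Txn tx3c8 phase 1: flint yes -> prepared; delta no -> aborted; bravo no -> aborted; helix yes -> prepared; lumen yes -> prepared

Answer: delta bravo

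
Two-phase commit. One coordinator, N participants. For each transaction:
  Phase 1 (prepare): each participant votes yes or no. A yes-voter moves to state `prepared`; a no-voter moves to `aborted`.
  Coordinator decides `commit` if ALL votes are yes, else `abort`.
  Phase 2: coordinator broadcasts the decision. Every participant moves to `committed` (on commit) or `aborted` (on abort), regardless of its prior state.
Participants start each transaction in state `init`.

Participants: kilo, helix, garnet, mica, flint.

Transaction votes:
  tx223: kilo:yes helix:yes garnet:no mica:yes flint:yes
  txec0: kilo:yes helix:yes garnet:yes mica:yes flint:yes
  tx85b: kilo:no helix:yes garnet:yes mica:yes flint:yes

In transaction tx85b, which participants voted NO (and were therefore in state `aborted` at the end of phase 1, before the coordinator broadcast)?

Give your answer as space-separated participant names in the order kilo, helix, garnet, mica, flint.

Txn tx85b phase 1: kilo no -> aborted; helix yes -> prepared; garnet yes -> prepared; mica yes -> prepared; flint yes -> prepared

Answer: kilo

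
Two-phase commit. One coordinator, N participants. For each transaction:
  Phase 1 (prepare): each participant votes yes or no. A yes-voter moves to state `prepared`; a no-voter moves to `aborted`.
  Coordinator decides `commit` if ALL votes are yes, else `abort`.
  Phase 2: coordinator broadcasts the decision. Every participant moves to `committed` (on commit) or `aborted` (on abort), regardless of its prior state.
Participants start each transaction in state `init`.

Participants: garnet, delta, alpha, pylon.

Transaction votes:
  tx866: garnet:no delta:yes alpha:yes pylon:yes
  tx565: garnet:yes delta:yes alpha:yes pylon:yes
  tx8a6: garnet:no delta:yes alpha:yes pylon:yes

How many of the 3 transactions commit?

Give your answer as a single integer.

Answer: 1

Derivation:
tx866: no from garnet -> abort (commits=0)
tx565: all yes -> commit (commits=1)
tx8a6: no from garnet -> abort (commits=1)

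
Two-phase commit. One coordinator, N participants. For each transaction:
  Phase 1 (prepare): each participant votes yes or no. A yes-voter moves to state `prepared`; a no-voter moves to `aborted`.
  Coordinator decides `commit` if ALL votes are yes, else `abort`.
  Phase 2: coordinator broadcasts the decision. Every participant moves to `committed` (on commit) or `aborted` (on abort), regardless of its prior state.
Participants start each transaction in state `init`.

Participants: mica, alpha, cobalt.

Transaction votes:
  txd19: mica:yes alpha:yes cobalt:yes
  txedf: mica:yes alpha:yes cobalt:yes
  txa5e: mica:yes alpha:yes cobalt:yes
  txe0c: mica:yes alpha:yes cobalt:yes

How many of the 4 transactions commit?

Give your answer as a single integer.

Answer: 4

Derivation:
txd19: all yes -> commit (commits=1)
txedf: all yes -> commit (commits=2)
txa5e: all yes -> commit (commits=3)
txe0c: all yes -> commit (commits=4)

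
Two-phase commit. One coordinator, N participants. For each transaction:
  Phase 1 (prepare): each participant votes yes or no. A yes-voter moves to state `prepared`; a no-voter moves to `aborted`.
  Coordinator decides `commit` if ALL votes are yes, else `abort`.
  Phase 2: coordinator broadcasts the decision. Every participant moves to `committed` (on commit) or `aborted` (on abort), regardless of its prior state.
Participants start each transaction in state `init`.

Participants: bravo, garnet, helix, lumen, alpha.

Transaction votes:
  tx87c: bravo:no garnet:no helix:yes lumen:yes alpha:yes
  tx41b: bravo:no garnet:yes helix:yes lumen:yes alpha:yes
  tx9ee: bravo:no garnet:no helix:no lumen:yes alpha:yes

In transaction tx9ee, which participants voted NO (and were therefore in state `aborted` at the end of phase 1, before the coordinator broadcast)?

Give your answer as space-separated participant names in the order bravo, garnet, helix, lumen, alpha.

Answer: bravo garnet helix

Derivation:
Txn tx9ee phase 1: bravo no -> aborted; garnet no -> aborted; helix no -> aborted; lumen yes -> prepared; alpha yes -> prepared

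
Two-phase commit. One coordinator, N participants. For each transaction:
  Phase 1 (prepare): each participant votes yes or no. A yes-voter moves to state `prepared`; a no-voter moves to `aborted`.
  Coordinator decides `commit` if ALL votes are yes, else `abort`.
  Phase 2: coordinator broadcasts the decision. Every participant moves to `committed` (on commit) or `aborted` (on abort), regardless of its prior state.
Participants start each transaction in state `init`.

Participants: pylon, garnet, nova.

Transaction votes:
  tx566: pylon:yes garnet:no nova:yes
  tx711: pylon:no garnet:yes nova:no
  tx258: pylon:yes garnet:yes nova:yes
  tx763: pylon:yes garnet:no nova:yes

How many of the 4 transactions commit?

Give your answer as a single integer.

tx566: no from garnet -> abort (commits=0)
tx711: no from pylon, nova -> abort (commits=0)
tx258: all yes -> commit (commits=1)
tx763: no from garnet -> abort (commits=1)

Answer: 1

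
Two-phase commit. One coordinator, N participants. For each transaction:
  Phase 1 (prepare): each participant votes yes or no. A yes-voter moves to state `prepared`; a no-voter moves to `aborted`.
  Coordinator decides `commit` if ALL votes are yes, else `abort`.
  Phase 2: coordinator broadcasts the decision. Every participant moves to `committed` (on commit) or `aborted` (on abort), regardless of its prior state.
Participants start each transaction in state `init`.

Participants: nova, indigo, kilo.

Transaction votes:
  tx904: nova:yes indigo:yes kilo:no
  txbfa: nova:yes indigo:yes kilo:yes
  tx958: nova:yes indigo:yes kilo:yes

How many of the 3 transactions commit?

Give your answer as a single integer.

Answer: 2

Derivation:
tx904: no from kilo -> abort (commits=0)
txbfa: all yes -> commit (commits=1)
tx958: all yes -> commit (commits=2)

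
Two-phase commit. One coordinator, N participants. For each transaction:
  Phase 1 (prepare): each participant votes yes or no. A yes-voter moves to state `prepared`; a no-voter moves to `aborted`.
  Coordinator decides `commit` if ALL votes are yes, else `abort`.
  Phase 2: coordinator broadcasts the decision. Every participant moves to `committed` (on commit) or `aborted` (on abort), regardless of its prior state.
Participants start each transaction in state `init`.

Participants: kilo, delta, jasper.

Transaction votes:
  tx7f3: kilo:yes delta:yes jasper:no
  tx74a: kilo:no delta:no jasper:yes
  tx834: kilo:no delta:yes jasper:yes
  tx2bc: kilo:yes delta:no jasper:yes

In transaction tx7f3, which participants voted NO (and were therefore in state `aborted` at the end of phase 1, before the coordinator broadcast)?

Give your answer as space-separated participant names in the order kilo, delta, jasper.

Answer: jasper

Derivation:
Txn tx7f3 phase 1: kilo yes -> prepared; delta yes -> prepared; jasper no -> aborted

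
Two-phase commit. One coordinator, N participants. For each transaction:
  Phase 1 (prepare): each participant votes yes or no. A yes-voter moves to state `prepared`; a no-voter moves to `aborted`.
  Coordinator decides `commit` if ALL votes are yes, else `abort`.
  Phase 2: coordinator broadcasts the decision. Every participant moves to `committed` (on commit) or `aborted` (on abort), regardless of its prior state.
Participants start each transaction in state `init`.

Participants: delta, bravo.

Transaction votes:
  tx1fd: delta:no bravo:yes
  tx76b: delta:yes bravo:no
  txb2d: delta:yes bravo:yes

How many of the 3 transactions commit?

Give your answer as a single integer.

Answer: 1

Derivation:
tx1fd: no from delta -> abort (commits=0)
tx76b: no from bravo -> abort (commits=0)
txb2d: all yes -> commit (commits=1)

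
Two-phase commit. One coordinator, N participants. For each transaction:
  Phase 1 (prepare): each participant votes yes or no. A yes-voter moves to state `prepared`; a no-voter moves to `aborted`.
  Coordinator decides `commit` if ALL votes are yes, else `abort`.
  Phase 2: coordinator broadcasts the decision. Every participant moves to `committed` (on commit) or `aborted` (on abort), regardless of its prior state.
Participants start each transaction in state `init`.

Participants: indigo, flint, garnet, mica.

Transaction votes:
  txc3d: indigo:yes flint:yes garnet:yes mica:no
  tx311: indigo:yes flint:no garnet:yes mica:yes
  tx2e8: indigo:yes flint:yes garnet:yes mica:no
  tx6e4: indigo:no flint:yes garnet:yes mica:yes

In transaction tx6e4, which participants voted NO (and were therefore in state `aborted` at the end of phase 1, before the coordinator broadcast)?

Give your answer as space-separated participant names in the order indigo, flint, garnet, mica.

Answer: indigo

Derivation:
Txn tx6e4 phase 1: indigo no -> aborted; flint yes -> prepared; garnet yes -> prepared; mica yes -> prepared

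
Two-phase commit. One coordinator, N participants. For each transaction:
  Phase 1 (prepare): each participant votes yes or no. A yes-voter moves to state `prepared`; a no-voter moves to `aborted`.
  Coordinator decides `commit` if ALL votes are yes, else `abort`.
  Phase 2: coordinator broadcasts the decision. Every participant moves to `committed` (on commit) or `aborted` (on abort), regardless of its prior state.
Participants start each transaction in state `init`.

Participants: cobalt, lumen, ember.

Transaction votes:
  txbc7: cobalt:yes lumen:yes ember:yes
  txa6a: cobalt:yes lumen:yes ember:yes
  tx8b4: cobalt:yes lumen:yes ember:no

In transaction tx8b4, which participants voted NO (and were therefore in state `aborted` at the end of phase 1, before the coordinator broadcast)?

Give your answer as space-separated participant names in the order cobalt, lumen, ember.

Answer: ember

Derivation:
Txn tx8b4 phase 1: cobalt yes -> prepared; lumen yes -> prepared; ember no -> aborted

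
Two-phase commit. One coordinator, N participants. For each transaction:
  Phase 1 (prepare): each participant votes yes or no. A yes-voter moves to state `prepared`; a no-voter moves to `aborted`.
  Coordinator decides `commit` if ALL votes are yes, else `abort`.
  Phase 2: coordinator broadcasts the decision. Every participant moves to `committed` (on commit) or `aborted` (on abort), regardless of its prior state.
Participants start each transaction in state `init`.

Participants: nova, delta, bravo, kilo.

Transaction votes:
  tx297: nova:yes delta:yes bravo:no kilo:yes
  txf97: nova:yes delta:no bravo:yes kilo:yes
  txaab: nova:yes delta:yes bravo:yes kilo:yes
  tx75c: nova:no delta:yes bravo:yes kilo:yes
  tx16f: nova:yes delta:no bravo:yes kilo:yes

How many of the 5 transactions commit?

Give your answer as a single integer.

tx297: no from bravo -> abort (commits=0)
txf97: no from delta -> abort (commits=0)
txaab: all yes -> commit (commits=1)
tx75c: no from nova -> abort (commits=1)
tx16f: no from delta -> abort (commits=1)

Answer: 1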